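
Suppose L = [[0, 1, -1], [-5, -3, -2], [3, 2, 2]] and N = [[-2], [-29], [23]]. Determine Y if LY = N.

L is on the left of Y, so left-multiply by L⁻¹: Y = L⁻¹N.
det L = 5; the adjugate gives L⁻¹ = [[-2/5, -4/5, -1], [4/5, 3/5, 1], [-1/5, 3/5, 1]].
Y = L⁻¹N = [[-2/5, -4/5, -1], [4/5, 3/5, 1], [-1/5, 3/5, 1]] · [[-2], [-29], [23]] = [[1], [4], [6]].

Y = [[1], [4], [6]]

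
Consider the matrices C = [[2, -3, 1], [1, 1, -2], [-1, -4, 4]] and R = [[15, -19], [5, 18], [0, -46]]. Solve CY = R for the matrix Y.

Since C multiplies Y on the left, Y = C⁻¹R.
det C = -5, so C⁻¹ = [[4/5, -8/5, -1], [2/5, -9/5, -1], [3/5, -11/5, -1]].
Y = C⁻¹R = [[4/5, -8/5, -1], [2/5, -9/5, -1], [3/5, -11/5, -1]] · [[15, -19], [5, 18], [0, -46]] = [[4, 2], [-3, 6], [-2, -5]].

Y = [[4, 2], [-3, 6], [-2, -5]]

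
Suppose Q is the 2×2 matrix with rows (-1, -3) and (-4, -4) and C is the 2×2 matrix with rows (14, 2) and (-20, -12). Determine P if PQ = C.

Right-multiplying both sides by Q⁻¹ gives P = CQ⁻¹.
Q has determinant -8; Q⁻¹ = [[1/2, -3/8], [-1/2, 1/8]].
P = CQ⁻¹ = [[14, 2], [-20, -12]] · [[1/2, -3/8], [-1/2, 1/8]] = [[6, -5], [-4, 6]].

P = [[6, -5], [-4, 6]]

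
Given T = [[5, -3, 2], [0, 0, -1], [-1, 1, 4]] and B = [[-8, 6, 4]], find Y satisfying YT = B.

T is on the right of Y, so right-multiply by T⁻¹: Y = BT⁻¹.
T has determinant 2; T⁻¹ = [[1/2, 7, 3/2], [1/2, 11, 5/2], [0, -1, 0]].
Y = BT⁻¹ = [[-8, 6, 4]] · [[1/2, 7, 3/2], [1/2, 11, 5/2], [0, -1, 0]] = [[-1, 6, 3]].

Y = [[-1, 6, 3]]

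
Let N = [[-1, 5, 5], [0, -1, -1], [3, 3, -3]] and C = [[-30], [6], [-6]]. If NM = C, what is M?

M = [[0], [-4], [-2]]

N is on the left of M, so left-multiply by N⁻¹: M = N⁻¹C.
det N = -6; the adjugate gives N⁻¹ = [[-1, -5, 0], [1/2, 2, 1/6], [-1/2, -3, -1/6]].
M = N⁻¹C = [[-1, -5, 0], [1/2, 2, 1/6], [-1/2, -3, -1/6]] · [[-30], [6], [-6]] = [[0], [-4], [-2]].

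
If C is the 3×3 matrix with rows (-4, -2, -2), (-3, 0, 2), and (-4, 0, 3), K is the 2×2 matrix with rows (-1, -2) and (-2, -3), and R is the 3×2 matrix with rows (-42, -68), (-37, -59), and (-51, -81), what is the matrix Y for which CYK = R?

Left-multiply by C⁻¹ and right-multiply by K⁻¹: Y = C⁻¹RK⁻¹.
det C = -2; the adjugate gives C⁻¹ = [[0, -3, 2], [-1/2, 10, -7], [0, -4, 3]].
det K = -1, so K⁻¹ = [[3, -2], [-2, 1]].
C⁻¹R = [[9, 15], [8, 11], [-5, -7]].
Y = (C⁻¹R)K⁻¹ = [[-3, -3], [2, -5], [-1, 3]].

Y = [[-3, -3], [2, -5], [-1, 3]]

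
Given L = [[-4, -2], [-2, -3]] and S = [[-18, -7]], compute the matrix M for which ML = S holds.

M = [[5, -1]]

L is on the right of M, so right-multiply by L⁻¹: M = SL⁻¹.
det L = 8; the adjugate gives L⁻¹ = [[-3/8, 1/4], [1/4, -1/2]].
M = SL⁻¹ = [[-18, -7]] · [[-3/8, 1/4], [1/4, -1/2]] = [[5, -1]].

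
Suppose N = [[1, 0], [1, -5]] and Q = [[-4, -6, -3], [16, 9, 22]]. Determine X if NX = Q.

Left-multiplying both sides by N⁻¹ gives X = N⁻¹Q.
det N = -5; the adjugate gives N⁻¹ = [[1, 0], [1/5, -1/5]].
X = N⁻¹Q = [[1, 0], [1/5, -1/5]] · [[-4, -6, -3], [16, 9, 22]] = [[-4, -6, -3], [-4, -3, -5]].

X = [[-4, -6, -3], [-4, -3, -5]]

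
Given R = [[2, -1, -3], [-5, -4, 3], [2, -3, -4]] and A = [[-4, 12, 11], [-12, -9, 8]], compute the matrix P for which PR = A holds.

P = [[3, 0, -5], [-2, 2, 1]]

Since R sits to the right of P, P = AR⁻¹.
det R = -5; the adjugate gives R⁻¹ = [[-5, -1, 3], [14/5, 2/5, -9/5], [-23/5, -4/5, 13/5]].
P = AR⁻¹ = [[-4, 12, 11], [-12, -9, 8]] · [[-5, -1, 3], [14/5, 2/5, -9/5], [-23/5, -4/5, 13/5]] = [[3, 0, -5], [-2, 2, 1]].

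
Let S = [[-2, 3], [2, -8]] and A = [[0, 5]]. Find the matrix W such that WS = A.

W = [[-1, -1]]

Right-multiplying both sides by S⁻¹ gives W = AS⁻¹.
det S = 10, so S⁻¹ = [[-4/5, -3/10], [-1/5, -1/5]].
W = AS⁻¹ = [[0, 5]] · [[-4/5, -3/10], [-1/5, -1/5]] = [[-1, -1]].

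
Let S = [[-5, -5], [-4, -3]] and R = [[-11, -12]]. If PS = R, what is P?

Since S sits to the right of P, P = RS⁻¹.
S has determinant -5; S⁻¹ = [[3/5, -1], [-4/5, 1]].
P = RS⁻¹ = [[-11, -12]] · [[3/5, -1], [-4/5, 1]] = [[3, -1]].

P = [[3, -1]]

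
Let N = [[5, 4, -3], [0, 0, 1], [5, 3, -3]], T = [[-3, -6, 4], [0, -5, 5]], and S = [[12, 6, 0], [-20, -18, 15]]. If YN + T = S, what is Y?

YN = S − T = [[15, 12, -4], [-20, -13, 10]].
Right-multiplying both sides by N⁻¹ gives Y = (S − T)N⁻¹.
det N = 5, so N⁻¹ = [[-3/5, 3/5, 4/5], [1, 0, -1], [0, 1, 0]].
Y = (S − T)N⁻¹ = [[3, 5, 0], [-1, -2, -3]].

Y = [[3, 5, 0], [-1, -2, -3]]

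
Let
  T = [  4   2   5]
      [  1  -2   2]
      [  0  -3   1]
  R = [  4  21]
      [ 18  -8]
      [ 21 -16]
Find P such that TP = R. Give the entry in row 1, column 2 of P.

Since T multiplies P on the left, P = T⁻¹R.
T has determinant -1; T⁻¹ = [[-4, 17, -14], [1, -4, 3], [3, -12, 10]].
P = T⁻¹R = [[-4, 17, -14], [1, -4, 3], [3, -12, 10]] · [[4, 21], [18, -8], [21, -16]] = [[-4, 4], [-5, 5], [6, -1]].

4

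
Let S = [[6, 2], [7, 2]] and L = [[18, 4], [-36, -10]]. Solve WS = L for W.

S is on the right of W, so right-multiply by S⁻¹: W = LS⁻¹.
S has determinant -2; S⁻¹ = [[-1, 1], [7/2, -3]].
W = LS⁻¹ = [[18, 4], [-36, -10]] · [[-1, 1], [7/2, -3]] = [[-4, 6], [1, -6]].

W = [[-4, 6], [1, -6]]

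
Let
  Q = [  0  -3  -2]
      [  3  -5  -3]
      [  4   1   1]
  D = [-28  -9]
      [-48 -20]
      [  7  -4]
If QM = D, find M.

M = [[-1, -2], [6, 1], [5, 3]]

Q is on the left of M, so left-multiply by Q⁻¹: M = Q⁻¹D.
det Q = -1, so Q⁻¹ = [[2, -1, 1], [15, -8, 6], [-23, 12, -9]].
M = Q⁻¹D = [[2, -1, 1], [15, -8, 6], [-23, 12, -9]] · [[-28, -9], [-48, -20], [7, -4]] = [[-1, -2], [6, 1], [5, 3]].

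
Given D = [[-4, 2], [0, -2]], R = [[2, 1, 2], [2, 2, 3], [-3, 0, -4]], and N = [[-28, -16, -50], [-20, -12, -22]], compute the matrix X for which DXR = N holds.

X = [[-1, 4, -2], [4, 1, 0]]

Isolating X: multiply by D⁻¹ from the left and R⁻¹ from the right, so X = D⁻¹NR⁻¹.
D has determinant 8; D⁻¹ = [[-1/4, -1/4], [0, -1/2]].
R has determinant -5; R⁻¹ = [[8/5, -4/5, 1/5], [1/5, 2/5, 2/5], [-6/5, 3/5, -2/5]].
D⁻¹N = [[12, 7, 18], [10, 6, 11]].
X = (D⁻¹N)R⁻¹ = [[-1, 4, -2], [4, 1, 0]].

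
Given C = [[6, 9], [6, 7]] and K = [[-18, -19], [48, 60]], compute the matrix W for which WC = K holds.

W = [[1, -4], [2, 6]]

Right-multiplying both sides by C⁻¹ gives W = KC⁻¹.
det C = -12; the adjugate gives C⁻¹ = [[-7/12, 3/4], [1/2, -1/2]].
W = KC⁻¹ = [[-18, -19], [48, 60]] · [[-7/12, 3/4], [1/2, -1/2]] = [[1, -4], [2, 6]].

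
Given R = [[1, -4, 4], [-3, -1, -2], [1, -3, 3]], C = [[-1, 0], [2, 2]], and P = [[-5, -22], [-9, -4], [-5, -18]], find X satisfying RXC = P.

Isolating X: multiply by R⁻¹ from the left and C⁻¹ from the right, so X = R⁻¹PC⁻¹.
det R = 3; the adjugate gives R⁻¹ = [[-3, 0, 4], [7/3, -1/3, -10/3], [10/3, -1/3, -13/3]].
det C = -2, so C⁻¹ = [[-1, 0], [1, 1/2]].
R⁻¹P = [[-5, -6], [8, 10], [8, 6]].
X = (R⁻¹P)C⁻¹ = [[-1, -3], [2, 5], [-2, 3]].

X = [[-1, -3], [2, 5], [-2, 3]]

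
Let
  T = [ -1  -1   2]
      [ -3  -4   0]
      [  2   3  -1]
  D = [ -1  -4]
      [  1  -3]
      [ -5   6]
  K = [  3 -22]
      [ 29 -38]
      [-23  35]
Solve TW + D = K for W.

TW = K − D = [[4, -18], [28, -35], [-18, 29]].
Since T multiplies W on the left, W = T⁻¹(K − D).
det T = -3; the adjugate gives T⁻¹ = [[-4/3, -5/3, -8/3], [1, 1, 2], [1/3, -1/3, -1/3]].
W = T⁻¹(K − D) = [[-4, 5], [-4, 5], [-2, -4]].

W = [[-4, 5], [-4, 5], [-2, -4]]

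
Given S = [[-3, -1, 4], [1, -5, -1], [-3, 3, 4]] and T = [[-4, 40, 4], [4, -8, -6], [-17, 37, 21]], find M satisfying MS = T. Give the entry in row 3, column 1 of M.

0

Since S sits to the right of M, M = TS⁻¹.
det S = 4, so S⁻¹ = [[-17/4, 4, 21/4], [-1/4, 0, 1/4], [-3, 3, 4]].
M = TS⁻¹ = [[-4, 40, 4], [4, -8, -6], [-17, 37, 21]] · [[-17/4, 4, 21/4], [-1/4, 0, 1/4], [-3, 3, 4]] = [[-5, -4, 5], [3, -2, -5], [0, -5, 4]].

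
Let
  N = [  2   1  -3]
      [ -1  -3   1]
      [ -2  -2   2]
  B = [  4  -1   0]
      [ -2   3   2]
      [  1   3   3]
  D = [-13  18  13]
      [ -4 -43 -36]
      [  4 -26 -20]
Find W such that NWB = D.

W = N⁻¹DB⁻¹ (apply N⁻¹ on the left and B⁻¹ on the right).
det N = 4, so N⁻¹ = [[-1, 1, -2], [0, -1/2, 1/4], [-1, 1/2, -5/4]].
det B = 4, so B⁻¹ = [[3/4, 3/4, -1/2], [2, 3, -2], [-9/4, -13/4, 5/2]].
N⁻¹D = [[1, -9, -9], [3, 15, 13], [6, -7, -6]].
W = (N⁻¹D)B⁻¹ = [[3, 3, -5], [3, 5, 1], [4, 3, -4]].

W = [[3, 3, -5], [3, 5, 1], [4, 3, -4]]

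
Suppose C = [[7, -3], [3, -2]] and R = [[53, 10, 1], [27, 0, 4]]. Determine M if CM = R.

M = [[5, 4, -2], [-6, 6, -5]]

Since C multiplies M on the left, M = C⁻¹R.
C has determinant -5; C⁻¹ = [[2/5, -3/5], [3/5, -7/5]].
M = C⁻¹R = [[2/5, -3/5], [3/5, -7/5]] · [[53, 10, 1], [27, 0, 4]] = [[5, 4, -2], [-6, 6, -5]].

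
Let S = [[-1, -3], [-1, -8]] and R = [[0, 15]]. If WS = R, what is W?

Right-multiplying both sides by S⁻¹ gives W = RS⁻¹.
S has determinant 5; S⁻¹ = [[-8/5, 3/5], [1/5, -1/5]].
W = RS⁻¹ = [[0, 15]] · [[-8/5, 3/5], [1/5, -1/5]] = [[3, -3]].

W = [[3, -3]]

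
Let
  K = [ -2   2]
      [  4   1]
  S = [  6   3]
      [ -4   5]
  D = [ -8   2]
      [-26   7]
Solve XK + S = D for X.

XK = D − S = [[-14, -1], [-22, 2]].
Since K sits to the right of X, X = (D − S)K⁻¹.
det K = -10, so K⁻¹ = [[-1/10, 1/5], [2/5, 1/5]].
X = (D − S)K⁻¹ = [[1, -3], [3, -4]].

X = [[1, -3], [3, -4]]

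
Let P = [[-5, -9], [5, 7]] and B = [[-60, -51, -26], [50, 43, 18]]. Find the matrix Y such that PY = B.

Left-multiplying both sides by P⁻¹ gives Y = P⁻¹B.
det P = 10; the adjugate gives P⁻¹ = [[7/10, 9/10], [-1/2, -1/2]].
Y = P⁻¹B = [[7/10, 9/10], [-1/2, -1/2]] · [[-60, -51, -26], [50, 43, 18]] = [[3, 3, -2], [5, 4, 4]].

Y = [[3, 3, -2], [5, 4, 4]]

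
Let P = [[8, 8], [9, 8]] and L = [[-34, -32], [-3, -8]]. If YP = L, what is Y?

P is on the right of Y, so right-multiply by P⁻¹: Y = LP⁻¹.
det P = -8, so P⁻¹ = [[-1, 1], [9/8, -1]].
Y = LP⁻¹ = [[-34, -32], [-3, -8]] · [[-1, 1], [9/8, -1]] = [[-2, -2], [-6, 5]].

Y = [[-2, -2], [-6, 5]]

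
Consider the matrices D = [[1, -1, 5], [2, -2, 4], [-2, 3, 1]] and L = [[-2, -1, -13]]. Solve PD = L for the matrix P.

P = [[2, -5, -3]]

Since D sits to the right of P, P = LD⁻¹.
D has determinant 6; D⁻¹ = [[-7/3, 8/3, 1], [-5/3, 11/6, 1], [1/3, -1/6, 0]].
P = LD⁻¹ = [[-2, -1, -13]] · [[-7/3, 8/3, 1], [-5/3, 11/6, 1], [1/3, -1/6, 0]] = [[2, -5, -3]].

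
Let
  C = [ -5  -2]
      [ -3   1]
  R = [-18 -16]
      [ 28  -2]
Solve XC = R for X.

Right-multiplying both sides by C⁻¹ gives X = RC⁻¹.
det C = -11; the adjugate gives C⁻¹ = [[-1/11, -2/11], [-3/11, 5/11]].
X = RC⁻¹ = [[-18, -16], [28, -2]] · [[-1/11, -2/11], [-3/11, 5/11]] = [[6, -4], [-2, -6]].

X = [[6, -4], [-2, -6]]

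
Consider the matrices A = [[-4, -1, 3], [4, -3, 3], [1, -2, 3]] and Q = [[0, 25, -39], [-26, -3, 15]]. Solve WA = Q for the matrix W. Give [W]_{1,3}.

-4

Since A sits to the right of W, W = QA⁻¹.
det A = 6; the adjugate gives A⁻¹ = [[-1/2, -1/2, 1], [-3/2, -5/2, 4], [-5/6, -3/2, 8/3]].
W = QA⁻¹ = [[0, 25, -39], [-26, -3, 15]] · [[-1/2, -1/2, 1], [-3/2, -5/2, 4], [-5/6, -3/2, 8/3]] = [[-5, -4, -4], [5, -2, 2]].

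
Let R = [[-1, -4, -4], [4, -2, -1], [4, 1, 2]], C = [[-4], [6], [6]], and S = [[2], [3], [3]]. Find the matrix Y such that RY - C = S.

Y = [[2], [-1], [1]]

RY = S + C = [[-2], [9], [9]].
Since R multiplies Y on the left, Y = R⁻¹(S + C).
R has determinant 3; R⁻¹ = [[-1, 4/3, -4/3], [-4, 14/3, -17/3], [4, -5, 6]].
Y = R⁻¹(S + C) = [[2], [-1], [1]].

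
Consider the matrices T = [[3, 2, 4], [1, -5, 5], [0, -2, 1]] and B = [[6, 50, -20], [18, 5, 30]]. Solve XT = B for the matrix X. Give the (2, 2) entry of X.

3

Since T sits to the right of X, X = BT⁻¹.
det T = 5; the adjugate gives T⁻¹ = [[1, -2, 6], [-1/5, 3/5, -11/5], [-2/5, 6/5, -17/5]].
X = BT⁻¹ = [[6, 50, -20], [18, 5, 30]] · [[1, -2, 6], [-1/5, 3/5, -11/5], [-2/5, 6/5, -17/5]] = [[4, -6, -6], [5, 3, -5]].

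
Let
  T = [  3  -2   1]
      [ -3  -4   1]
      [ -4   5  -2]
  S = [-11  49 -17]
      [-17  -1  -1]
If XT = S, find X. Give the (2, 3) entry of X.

5

Right-multiplying both sides by T⁻¹ gives X = ST⁻¹.
det T = -2, so T⁻¹ = [[-3/2, -1/2, -1], [5, 1, 3], [31/2, 7/2, 9]].
X = ST⁻¹ = [[-11, 49, -17], [-17, -1, -1]] · [[-3/2, -1/2, -1], [5, 1, 3], [31/2, 7/2, 9]] = [[-2, -5, 5], [5, 4, 5]].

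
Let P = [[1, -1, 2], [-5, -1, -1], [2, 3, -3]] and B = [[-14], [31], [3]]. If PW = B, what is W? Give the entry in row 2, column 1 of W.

2

P is on the left of W, so left-multiply by P⁻¹: W = P⁻¹B.
P has determinant -3; P⁻¹ = [[-2, -1, -1], [17/3, 7/3, 3], [13/3, 5/3, 2]].
W = P⁻¹B = [[-2, -1, -1], [17/3, 7/3, 3], [13/3, 5/3, 2]] · [[-14], [31], [3]] = [[-6], [2], [-3]].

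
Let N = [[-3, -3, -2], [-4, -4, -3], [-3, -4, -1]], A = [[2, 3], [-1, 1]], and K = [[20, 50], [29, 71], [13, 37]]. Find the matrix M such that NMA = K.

M = [[-2, -2], [0, 0], [-4, -1]]

Left-multiply by N⁻¹ and right-multiply by A⁻¹: M = N⁻¹KA⁻¹.
det N = 1, so N⁻¹ = [[-8, 5, 1], [5, -3, -1], [4, -3, 0]].
det A = 5; the adjugate gives A⁻¹ = [[1/5, -3/5], [1/5, 2/5]].
N⁻¹K = [[-2, -8], [0, 0], [-7, -13]].
M = (N⁻¹K)A⁻¹ = [[-2, -2], [0, 0], [-4, -1]].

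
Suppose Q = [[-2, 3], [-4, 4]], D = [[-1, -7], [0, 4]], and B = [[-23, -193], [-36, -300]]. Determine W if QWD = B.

W = Q⁻¹BD⁻¹ (apply Q⁻¹ on the left and D⁻¹ on the right).
Q has determinant 4; Q⁻¹ = [[1, -3/4], [1, -1/2]].
D has determinant -4; D⁻¹ = [[-1, -7/4], [0, 1/4]].
Q⁻¹B = [[4, 32], [-5, -43]].
W = (Q⁻¹B)D⁻¹ = [[-4, 1], [5, -2]].

W = [[-4, 1], [5, -2]]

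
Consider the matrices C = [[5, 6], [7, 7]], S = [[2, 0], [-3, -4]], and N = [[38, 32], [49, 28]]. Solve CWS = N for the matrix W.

W = [[5, 2], [-3, -3]]

Left-multiply by C⁻¹ and right-multiply by S⁻¹: W = C⁻¹NS⁻¹.
C has determinant -7; C⁻¹ = [[-1, 6/7], [1, -5/7]].
S has determinant -8; S⁻¹ = [[1/2, 0], [-3/8, -1/4]].
C⁻¹N = [[4, -8], [3, 12]].
W = (C⁻¹N)S⁻¹ = [[5, 2], [-3, -3]].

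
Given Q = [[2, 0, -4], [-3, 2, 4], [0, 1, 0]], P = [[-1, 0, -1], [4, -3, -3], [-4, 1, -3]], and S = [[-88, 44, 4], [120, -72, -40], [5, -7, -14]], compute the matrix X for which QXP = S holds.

X = [[-2, -4, 2], [-1, 3, 2], [-3, 1, -1]]

Isolating X: multiply by Q⁻¹ from the left and P⁻¹ from the right, so X = Q⁻¹SP⁻¹.
det Q = 4, so Q⁻¹ = [[-1, -1, 2], [0, 0, 1], [-3/4, -1/2, 1]].
det P = -4; the adjugate gives P⁻¹ = [[-3, 1/4, 3/4], [-6, 1/4, 7/4], [2, -1/4, -3/4]].
Q⁻¹S = [[-22, 14, 8], [5, -7, -14], [11, -4, 3]].
X = (Q⁻¹S)P⁻¹ = [[-2, -4, 2], [-1, 3, 2], [-3, 1, -1]].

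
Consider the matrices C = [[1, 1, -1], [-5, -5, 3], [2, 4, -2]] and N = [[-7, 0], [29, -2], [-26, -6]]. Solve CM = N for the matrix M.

M = [[2, 4], [-6, -3], [3, 1]]

C is on the left of M, so left-multiply by C⁻¹: M = C⁻¹N.
det C = 4, so C⁻¹ = [[-1/2, -1/2, -1/2], [-1, 0, 1/2], [-5/2, -1/2, 0]].
M = C⁻¹N = [[-1/2, -1/2, -1/2], [-1, 0, 1/2], [-5/2, -1/2, 0]] · [[-7, 0], [29, -2], [-26, -6]] = [[2, 4], [-6, -3], [3, 1]].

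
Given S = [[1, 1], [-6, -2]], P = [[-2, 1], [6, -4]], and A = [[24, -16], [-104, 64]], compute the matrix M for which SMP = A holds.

Isolating M: multiply by S⁻¹ from the left and P⁻¹ from the right, so M = S⁻¹AP⁻¹.
det S = 4, so S⁻¹ = [[-1/2, -1/4], [3/2, 1/4]].
P has determinant 2; P⁻¹ = [[-2, -1/2], [-3, -1]].
S⁻¹A = [[14, -8], [10, -8]].
M = (S⁻¹A)P⁻¹ = [[-4, 1], [4, 3]].

M = [[-4, 1], [4, 3]]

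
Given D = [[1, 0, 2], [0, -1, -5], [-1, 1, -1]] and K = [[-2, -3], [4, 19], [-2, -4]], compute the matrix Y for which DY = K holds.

Y = [[-2, 3], [-4, -4], [0, -3]]

Left-multiplying both sides by D⁻¹ gives Y = D⁻¹K.
det D = 4, so D⁻¹ = [[3/2, 1/2, 1/2], [5/4, 1/4, 5/4], [-1/4, -1/4, -1/4]].
Y = D⁻¹K = [[3/2, 1/2, 1/2], [5/4, 1/4, 5/4], [-1/4, -1/4, -1/4]] · [[-2, -3], [4, 19], [-2, -4]] = [[-2, 3], [-4, -4], [0, -3]].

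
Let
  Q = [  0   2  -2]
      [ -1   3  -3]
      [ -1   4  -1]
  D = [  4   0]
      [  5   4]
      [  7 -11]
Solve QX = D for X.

X = [[1, -4], [2, -5], [0, -5]]

Q is on the left of X, so left-multiply by Q⁻¹: X = Q⁻¹D.
det Q = 6, so Q⁻¹ = [[3/2, -1, 0], [1/3, -1/3, 1/3], [-1/6, -1/3, 1/3]].
X = Q⁻¹D = [[3/2, -1, 0], [1/3, -1/3, 1/3], [-1/6, -1/3, 1/3]] · [[4, 0], [5, 4], [7, -11]] = [[1, -4], [2, -5], [0, -5]].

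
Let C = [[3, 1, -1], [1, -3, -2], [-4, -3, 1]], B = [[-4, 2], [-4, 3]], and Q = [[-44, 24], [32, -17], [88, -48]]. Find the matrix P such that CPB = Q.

P = [[1, 0], [4, 1], [-2, -1]]

Left-multiply by C⁻¹ and right-multiply by B⁻¹: P = C⁻¹QB⁻¹.
C has determinant -5; C⁻¹ = [[9/5, -2/5, 1], [-7/5, 1/5, -1], [3, -1, 2]].
det B = -4; the adjugate gives B⁻¹ = [[-3/4, 1/2], [-1, 1]].
C⁻¹Q = [[-4, 2], [-20, 11], [12, -7]].
P = (C⁻¹Q)B⁻¹ = [[1, 0], [4, 1], [-2, -1]].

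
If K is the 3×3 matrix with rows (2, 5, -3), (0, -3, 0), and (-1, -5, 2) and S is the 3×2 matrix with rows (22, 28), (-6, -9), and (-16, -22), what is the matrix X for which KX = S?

Left-multiplying both sides by K⁻¹ gives X = K⁻¹S.
det K = -3; the adjugate gives K⁻¹ = [[2, -5/3, 3], [0, -1/3, 0], [1, -5/3, 2]].
X = K⁻¹S = [[2, -5/3, 3], [0, -1/3, 0], [1, -5/3, 2]] · [[22, 28], [-6, -9], [-16, -22]] = [[6, 5], [2, 3], [0, -1]].

X = [[6, 5], [2, 3], [0, -1]]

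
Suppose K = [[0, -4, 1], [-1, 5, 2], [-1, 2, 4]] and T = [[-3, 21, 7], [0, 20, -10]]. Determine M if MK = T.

M = [[-3, 1, 2], [-2, 4, -4]]

Since K sits to the right of M, M = TK⁻¹.
det K = -5, so K⁻¹ = [[-16/5, -18/5, 13/5], [-2/5, -1/5, 1/5], [-3/5, -4/5, 4/5]].
M = TK⁻¹ = [[-3, 21, 7], [0, 20, -10]] · [[-16/5, -18/5, 13/5], [-2/5, -1/5, 1/5], [-3/5, -4/5, 4/5]] = [[-3, 1, 2], [-2, 4, -4]].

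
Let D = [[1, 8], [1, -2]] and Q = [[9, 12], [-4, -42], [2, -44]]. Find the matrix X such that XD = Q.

X = [[3, 6], [-5, 1], [-4, 6]]

Right-multiplying both sides by D⁻¹ gives X = QD⁻¹.
det D = -10, so D⁻¹ = [[1/5, 4/5], [1/10, -1/10]].
X = QD⁻¹ = [[9, 12], [-4, -42], [2, -44]] · [[1/5, 4/5], [1/10, -1/10]] = [[3, 6], [-5, 1], [-4, 6]].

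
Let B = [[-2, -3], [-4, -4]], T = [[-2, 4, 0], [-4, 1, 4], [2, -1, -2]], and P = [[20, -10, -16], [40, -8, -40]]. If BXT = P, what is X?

X = [[-2, 3, -1], [2, 0, 2]]

X = B⁻¹PT⁻¹ (apply B⁻¹ on the left and T⁻¹ on the right).
det B = -4, so B⁻¹ = [[1, -3/4], [-1, 1/2]].
det T = -4; the adjugate gives T⁻¹ = [[-1/2, -2, -4], [0, -1, -2], [-1/2, -3/2, -7/2]].
B⁻¹P = [[-10, -4, 14], [0, 6, -4]].
X = (B⁻¹P)T⁻¹ = [[-2, 3, -1], [2, 0, 2]].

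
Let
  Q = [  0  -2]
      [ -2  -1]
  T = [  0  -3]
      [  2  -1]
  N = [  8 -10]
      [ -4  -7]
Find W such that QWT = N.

W = [[-1, 2], [-1, -2]]

Isolating W: multiply by Q⁻¹ from the left and T⁻¹ from the right, so W = Q⁻¹NT⁻¹.
det Q = -4; the adjugate gives Q⁻¹ = [[1/4, -1/2], [-1/2, 0]].
det T = 6; the adjugate gives T⁻¹ = [[-1/6, 1/2], [-1/3, 0]].
Q⁻¹N = [[4, 1], [-4, 5]].
W = (Q⁻¹N)T⁻¹ = [[-1, 2], [-1, -2]].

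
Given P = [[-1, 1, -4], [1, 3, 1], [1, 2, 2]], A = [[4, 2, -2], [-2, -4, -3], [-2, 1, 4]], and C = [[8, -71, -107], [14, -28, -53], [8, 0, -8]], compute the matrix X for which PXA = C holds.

Isolating X: multiply by P⁻¹ from the left and A⁻¹ from the right, so X = P⁻¹CA⁻¹.
P has determinant -1; P⁻¹ = [[-4, 10, -13], [1, -2, 3], [1, -3, 4]].
A has determinant -4; A⁻¹ = [[13/4, 5/2, 7/2], [-7/2, -3, -4], [5/2, 2, 3]].
P⁻¹C = [[4, 4, 2], [4, -15, -25], [-2, 13, 20]].
X = (P⁻¹C)A⁻¹ = [[4, 2, 4], [3, 5, -1], [-2, -4, 1]].

X = [[4, 2, 4], [3, 5, -1], [-2, -4, 1]]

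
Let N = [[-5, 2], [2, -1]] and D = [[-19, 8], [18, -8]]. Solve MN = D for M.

Since N sits to the right of M, M = DN⁻¹.
N has determinant 1; N⁻¹ = [[-1, -2], [-2, -5]].
M = DN⁻¹ = [[-19, 8], [18, -8]] · [[-1, -2], [-2, -5]] = [[3, -2], [-2, 4]].

M = [[3, -2], [-2, 4]]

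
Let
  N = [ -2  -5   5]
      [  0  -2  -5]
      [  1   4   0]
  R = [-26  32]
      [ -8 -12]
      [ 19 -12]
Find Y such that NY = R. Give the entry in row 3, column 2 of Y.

N is on the left of Y, so left-multiply by N⁻¹: Y = N⁻¹R.
det N = -5, so N⁻¹ = [[-4, -4, -7], [1, 1, 2], [-2/5, -3/5, -4/5]].
Y = N⁻¹R = [[-4, -4, -7], [1, 1, 2], [-2/5, -3/5, -4/5]] · [[-26, 32], [-8, -12], [19, -12]] = [[3, 4], [4, -4], [0, 4]].

4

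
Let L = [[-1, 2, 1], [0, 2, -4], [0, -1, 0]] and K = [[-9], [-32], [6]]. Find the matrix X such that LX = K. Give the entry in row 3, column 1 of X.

5

L is on the left of X, so left-multiply by L⁻¹: X = L⁻¹K.
det L = 4, so L⁻¹ = [[-1, -1/4, -5/2], [0, 0, -1], [0, -1/4, -1/2]].
X = L⁻¹K = [[-1, -1/4, -5/2], [0, 0, -1], [0, -1/4, -1/2]] · [[-9], [-32], [6]] = [[2], [-6], [5]].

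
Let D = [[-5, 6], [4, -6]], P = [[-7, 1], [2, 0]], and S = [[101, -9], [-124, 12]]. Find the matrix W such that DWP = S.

Isolating W: multiply by D⁻¹ from the left and P⁻¹ from the right, so W = D⁻¹SP⁻¹.
det D = 6, so D⁻¹ = [[-1, -1], [-2/3, -5/6]].
det P = -2, so P⁻¹ = [[0, 1/2], [1, 7/2]].
D⁻¹S = [[23, -3], [36, -4]].
W = (D⁻¹S)P⁻¹ = [[-3, 1], [-4, 4]].

W = [[-3, 1], [-4, 4]]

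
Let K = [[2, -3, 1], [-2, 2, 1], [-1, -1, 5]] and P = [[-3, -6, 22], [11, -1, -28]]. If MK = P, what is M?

Right-multiplying both sides by K⁻¹ gives M = PK⁻¹.
det K = -1; the adjugate gives K⁻¹ = [[-11, -14, 5], [-9, -11, 4], [-4, -5, 2]].
M = PK⁻¹ = [[-3, -6, 22], [11, -1, -28]] · [[-11, -14, 5], [-9, -11, 4], [-4, -5, 2]] = [[-1, -2, 5], [0, -3, -5]].

M = [[-1, -2, 5], [0, -3, -5]]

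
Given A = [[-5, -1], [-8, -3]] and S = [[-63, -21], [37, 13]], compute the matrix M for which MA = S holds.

M = [[3, 6], [-1, -4]]

A is on the right of M, so right-multiply by A⁻¹: M = SA⁻¹.
det A = 7, so A⁻¹ = [[-3/7, 1/7], [8/7, -5/7]].
M = SA⁻¹ = [[-63, -21], [37, 13]] · [[-3/7, 1/7], [8/7, -5/7]] = [[3, 6], [-1, -4]].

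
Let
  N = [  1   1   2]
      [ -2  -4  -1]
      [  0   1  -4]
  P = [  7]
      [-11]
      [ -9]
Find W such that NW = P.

Since N multiplies W on the left, W = N⁻¹P.
N has determinant 5; N⁻¹ = [[17/5, 6/5, 7/5], [-8/5, -4/5, -3/5], [-2/5, -1/5, -2/5]].
W = N⁻¹P = [[17/5, 6/5, 7/5], [-8/5, -4/5, -3/5], [-2/5, -1/5, -2/5]] · [[7], [-11], [-9]] = [[-2], [3], [3]].

W = [[-2], [3], [3]]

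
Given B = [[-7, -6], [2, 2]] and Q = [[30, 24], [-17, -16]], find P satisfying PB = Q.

Right-multiplying both sides by B⁻¹ gives P = QB⁻¹.
det B = -2, so B⁻¹ = [[-1, -3], [1, 7/2]].
P = QB⁻¹ = [[30, 24], [-17, -16]] · [[-1, -3], [1, 7/2]] = [[-6, -6], [1, -5]].

P = [[-6, -6], [1, -5]]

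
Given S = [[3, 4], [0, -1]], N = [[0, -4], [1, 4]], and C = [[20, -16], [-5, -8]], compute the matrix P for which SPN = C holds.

P = [[4, 0], [3, 5]]

Left-multiply by S⁻¹ and right-multiply by N⁻¹: P = S⁻¹CN⁻¹.
S has determinant -3; S⁻¹ = [[1/3, 4/3], [0, -1]].
det N = 4, so N⁻¹ = [[1, 1], [-1/4, 0]].
S⁻¹C = [[0, -16], [5, 8]].
P = (S⁻¹C)N⁻¹ = [[4, 0], [3, 5]].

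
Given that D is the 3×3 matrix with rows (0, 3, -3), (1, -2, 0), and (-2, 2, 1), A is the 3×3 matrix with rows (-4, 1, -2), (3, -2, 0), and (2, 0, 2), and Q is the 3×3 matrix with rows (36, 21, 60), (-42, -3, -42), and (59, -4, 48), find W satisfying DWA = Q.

Isolating W: multiply by D⁻¹ from the left and A⁻¹ from the right, so W = D⁻¹QA⁻¹.
det D = 3, so D⁻¹ = [[-2/3, -3, -2], [-1/3, -2, -1], [-2/3, -2, -1]].
A has determinant 2; A⁻¹ = [[-2, -1, -2], [-3, -2, -3], [2, 1, 5/2]].
D⁻¹Q = [[-16, 3, -10], [13, 3, 16], [1, -4, -4]].
W = (D⁻¹Q)A⁻¹ = [[3, 0, -2], [-3, -3, 5], [2, 3, 0]].

W = [[3, 0, -2], [-3, -3, 5], [2, 3, 0]]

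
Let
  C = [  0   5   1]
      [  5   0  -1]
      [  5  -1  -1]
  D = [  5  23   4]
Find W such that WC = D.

W = [[5, -1, 2]]

Right-multiplying both sides by C⁻¹ gives W = DC⁻¹.
det C = -5; the adjugate gives C⁻¹ = [[1/5, -4/5, 1], [0, 1, -1], [1, -5, 5]].
W = DC⁻¹ = [[5, 23, 4]] · [[1/5, -4/5, 1], [0, 1, -1], [1, -5, 5]] = [[5, -1, 2]].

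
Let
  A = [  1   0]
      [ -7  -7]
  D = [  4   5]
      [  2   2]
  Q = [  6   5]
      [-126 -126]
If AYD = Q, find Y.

Y = [[-1, 5], [1, 4]]

Isolating Y: multiply by A⁻¹ from the left and D⁻¹ from the right, so Y = A⁻¹QD⁻¹.
A has determinant -7; A⁻¹ = [[1, 0], [-1, -1/7]].
D has determinant -2; D⁻¹ = [[-1, 5/2], [1, -2]].
A⁻¹Q = [[6, 5], [12, 13]].
Y = (A⁻¹Q)D⁻¹ = [[-1, 5], [1, 4]].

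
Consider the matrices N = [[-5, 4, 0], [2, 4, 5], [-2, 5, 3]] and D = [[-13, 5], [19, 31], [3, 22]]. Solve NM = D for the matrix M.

M = [[1, 3], [-2, 5], [5, 1]]

Left-multiplying both sides by N⁻¹ gives M = N⁻¹D.
det N = 1, so N⁻¹ = [[-13, -12, 20], [-16, -15, 25], [18, 17, -28]].
M = N⁻¹D = [[-13, -12, 20], [-16, -15, 25], [18, 17, -28]] · [[-13, 5], [19, 31], [3, 22]] = [[1, 3], [-2, 5], [5, 1]].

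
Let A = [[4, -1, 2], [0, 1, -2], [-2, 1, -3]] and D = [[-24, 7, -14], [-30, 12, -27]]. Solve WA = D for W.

W = [[-6, 1, 0], [-6, 3, 3]]

A is on the right of W, so right-multiply by A⁻¹: W = DA⁻¹.
A has determinant -4; A⁻¹ = [[1/4, 1/4, 0], [-1, 2, -2], [-1/2, 1/2, -1]].
W = DA⁻¹ = [[-24, 7, -14], [-30, 12, -27]] · [[1/4, 1/4, 0], [-1, 2, -2], [-1/2, 1/2, -1]] = [[-6, 1, 0], [-6, 3, 3]].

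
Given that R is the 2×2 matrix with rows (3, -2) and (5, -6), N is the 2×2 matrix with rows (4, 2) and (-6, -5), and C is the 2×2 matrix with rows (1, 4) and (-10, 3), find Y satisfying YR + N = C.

Y = [[-1, 0], [2, -2]]

YR = C − N = [[-3, 2], [-4, 8]].
R is on the right of Y, so right-multiply by R⁻¹: Y = (C − N)R⁻¹.
det R = -8, so R⁻¹ = [[3/4, -1/4], [5/8, -3/8]].
Y = (C − N)R⁻¹ = [[-1, 0], [2, -2]].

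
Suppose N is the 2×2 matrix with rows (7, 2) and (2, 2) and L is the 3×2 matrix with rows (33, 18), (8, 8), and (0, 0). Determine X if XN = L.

N is on the right of X, so right-multiply by N⁻¹: X = LN⁻¹.
N has determinant 10; N⁻¹ = [[1/5, -1/5], [-1/5, 7/10]].
X = LN⁻¹ = [[33, 18], [8, 8], [0, 0]] · [[1/5, -1/5], [-1/5, 7/10]] = [[3, 6], [0, 4], [0, 0]].

X = [[3, 6], [0, 4], [0, 0]]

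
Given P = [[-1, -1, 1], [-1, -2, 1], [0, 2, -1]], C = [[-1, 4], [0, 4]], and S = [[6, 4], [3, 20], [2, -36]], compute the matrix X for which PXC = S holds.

X = [[5, -1], [-3, -1], [-4, 5]]

Left-multiply by P⁻¹ and right-multiply by C⁻¹: X = P⁻¹SC⁻¹.
det P = -1, so P⁻¹ = [[0, -1, -1], [1, -1, 0], [2, -2, -1]].
det C = -4, so C⁻¹ = [[-1, 1], [0, 1/4]].
P⁻¹S = [[-5, 16], [3, -16], [4, 4]].
X = (P⁻¹S)C⁻¹ = [[5, -1], [-3, -1], [-4, 5]].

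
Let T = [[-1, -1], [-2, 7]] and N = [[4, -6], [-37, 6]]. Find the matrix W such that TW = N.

Left-multiplying both sides by T⁻¹ gives W = T⁻¹N.
T has determinant -9; T⁻¹ = [[-7/9, -1/9], [-2/9, 1/9]].
W = T⁻¹N = [[-7/9, -1/9], [-2/9, 1/9]] · [[4, -6], [-37, 6]] = [[1, 4], [-5, 2]].

W = [[1, 4], [-5, 2]]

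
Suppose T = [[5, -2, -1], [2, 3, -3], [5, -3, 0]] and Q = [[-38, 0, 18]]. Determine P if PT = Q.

Right-multiplying both sides by T⁻¹ gives P = QT⁻¹.
T has determinant 6; T⁻¹ = [[-3/2, 1/2, 3/2], [-5/2, 5/6, 13/6], [-7/2, 5/6, 19/6]].
P = QT⁻¹ = [[-38, 0, 18]] · [[-3/2, 1/2, 3/2], [-5/2, 5/6, 13/6], [-7/2, 5/6, 19/6]] = [[-6, -4, 0]].

P = [[-6, -4, 0]]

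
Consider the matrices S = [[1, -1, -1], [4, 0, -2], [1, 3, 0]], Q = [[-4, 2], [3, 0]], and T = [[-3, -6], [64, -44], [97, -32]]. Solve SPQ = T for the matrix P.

P = S⁻¹TQ⁻¹ (apply S⁻¹ on the left and Q⁻¹ on the right).
S has determinant -4; S⁻¹ = [[-3/2, 3/4, -1/2], [1/2, -1/4, 1/2], [-3, 1, -1]].
det Q = -6, so Q⁻¹ = [[0, 1/3], [1/2, 2/3]].
S⁻¹T = [[4, -8], [31, -8], [-24, 6]].
P = (S⁻¹T)Q⁻¹ = [[-4, -4], [-4, 5], [3, -4]].

P = [[-4, -4], [-4, 5], [3, -4]]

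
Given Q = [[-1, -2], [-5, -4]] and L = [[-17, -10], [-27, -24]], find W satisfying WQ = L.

Q is on the right of W, so right-multiply by Q⁻¹: W = LQ⁻¹.
det Q = -6, so Q⁻¹ = [[2/3, -1/3], [-5/6, 1/6]].
W = LQ⁻¹ = [[-17, -10], [-27, -24]] · [[2/3, -1/3], [-5/6, 1/6]] = [[-3, 4], [2, 5]].

W = [[-3, 4], [2, 5]]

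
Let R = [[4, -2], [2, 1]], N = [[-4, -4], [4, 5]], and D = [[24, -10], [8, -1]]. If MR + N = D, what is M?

MR = D − N = [[28, -6], [4, -6]].
Since R sits to the right of M, M = (D − N)R⁻¹.
det R = 8; the adjugate gives R⁻¹ = [[1/8, 1/4], [-1/4, 1/2]].
M = (D − N)R⁻¹ = [[5, 4], [2, -2]].

M = [[5, 4], [2, -2]]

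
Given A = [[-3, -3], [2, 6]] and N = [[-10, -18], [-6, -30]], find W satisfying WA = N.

Since A sits to the right of W, W = NA⁻¹.
det A = -12, so A⁻¹ = [[-1/2, -1/4], [1/6, 1/4]].
W = NA⁻¹ = [[-10, -18], [-6, -30]] · [[-1/2, -1/4], [1/6, 1/4]] = [[2, -2], [-2, -6]].

W = [[2, -2], [-2, -6]]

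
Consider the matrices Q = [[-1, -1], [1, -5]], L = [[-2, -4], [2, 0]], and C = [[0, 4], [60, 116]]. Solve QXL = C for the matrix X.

Left-multiply by Q⁻¹ and right-multiply by L⁻¹: X = Q⁻¹CL⁻¹.
det Q = 6, so Q⁻¹ = [[-5/6, 1/6], [-1/6, -1/6]].
det L = 8, so L⁻¹ = [[0, 1/2], [-1/4, -1/4]].
Q⁻¹C = [[10, 16], [-10, -20]].
X = (Q⁻¹C)L⁻¹ = [[-4, 1], [5, 0]].

X = [[-4, 1], [5, 0]]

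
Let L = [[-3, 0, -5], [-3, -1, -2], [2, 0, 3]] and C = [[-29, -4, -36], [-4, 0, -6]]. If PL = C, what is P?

Since L sits to the right of P, P = CL⁻¹.
L has determinant -1; L⁻¹ = [[3, 0, 5], [-5, -1, -9], [-2, 0, -3]].
P = CL⁻¹ = [[-29, -4, -36], [-4, 0, -6]] · [[3, 0, 5], [-5, -1, -9], [-2, 0, -3]] = [[5, 4, -1], [0, 0, -2]].

P = [[5, 4, -1], [0, 0, -2]]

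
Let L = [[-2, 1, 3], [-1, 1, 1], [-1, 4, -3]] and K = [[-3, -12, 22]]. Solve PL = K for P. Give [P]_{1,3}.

-4

Since L sits to the right of P, P = KL⁻¹.
det L = 1, so L⁻¹ = [[-7, 15, -2], [-4, 9, -1], [-3, 7, -1]].
P = KL⁻¹ = [[-3, -12, 22]] · [[-7, 15, -2], [-4, 9, -1], [-3, 7, -1]] = [[3, 1, -4]].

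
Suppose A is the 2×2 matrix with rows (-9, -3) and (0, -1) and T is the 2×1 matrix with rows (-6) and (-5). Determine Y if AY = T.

Left-multiplying both sides by A⁻¹ gives Y = A⁻¹T.
det A = 9, so A⁻¹ = [[-1/9, 1/3], [0, -1]].
Y = A⁻¹T = [[-1/9, 1/3], [0, -1]] · [[-6], [-5]] = [[-1], [5]].

Y = [[-1], [5]]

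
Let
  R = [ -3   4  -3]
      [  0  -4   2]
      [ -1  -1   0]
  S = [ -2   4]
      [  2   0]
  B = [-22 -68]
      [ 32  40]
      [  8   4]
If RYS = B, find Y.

Y = [[4, -1], [-5, -4], [-5, 5]]

Left-multiply by R⁻¹ and right-multiply by S⁻¹: Y = R⁻¹BS⁻¹.
det R = -2, so R⁻¹ = [[-1, -3/2, 2], [1, 3/2, -3], [2, 7/2, -6]].
det S = -8, so S⁻¹ = [[0, 1/2], [1/4, 1/4]].
R⁻¹B = [[-10, 16], [2, -20], [20, -20]].
Y = (R⁻¹B)S⁻¹ = [[4, -1], [-5, -4], [-5, 5]].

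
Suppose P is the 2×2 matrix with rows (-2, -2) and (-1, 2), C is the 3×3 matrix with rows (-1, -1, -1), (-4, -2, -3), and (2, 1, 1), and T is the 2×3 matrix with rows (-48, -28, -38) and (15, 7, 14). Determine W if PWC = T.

W = [[-3, -1, 2], [-1, -4, -2]]

Left-multiply by P⁻¹ and right-multiply by C⁻¹: W = P⁻¹TC⁻¹.
det P = -6; the adjugate gives P⁻¹ = [[-1/3, -1/3], [-1/6, 1/3]].
det C = 1, so C⁻¹ = [[1, 0, 1], [-2, 1, 1], [0, -1, -2]].
P⁻¹T = [[11, 7, 8], [13, 7, 11]].
W = (P⁻¹T)C⁻¹ = [[-3, -1, 2], [-1, -4, -2]].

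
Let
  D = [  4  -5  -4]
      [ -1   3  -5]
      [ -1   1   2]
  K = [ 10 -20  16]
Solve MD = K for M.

D is on the right of M, so right-multiply by D⁻¹: M = KD⁻¹.
det D = 1; the adjugate gives D⁻¹ = [[11, 6, 37], [7, 4, 24], [2, 1, 7]].
M = KD⁻¹ = [[10, -20, 16]] · [[11, 6, 37], [7, 4, 24], [2, 1, 7]] = [[2, -4, 2]].

M = [[2, -4, 2]]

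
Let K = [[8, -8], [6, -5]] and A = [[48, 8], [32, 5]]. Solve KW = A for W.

K is on the left of W, so left-multiply by K⁻¹: W = K⁻¹A.
det K = 8, so K⁻¹ = [[-5/8, 1], [-3/4, 1]].
W = K⁻¹A = [[-5/8, 1], [-3/4, 1]] · [[48, 8], [32, 5]] = [[2, 0], [-4, -1]].

W = [[2, 0], [-4, -1]]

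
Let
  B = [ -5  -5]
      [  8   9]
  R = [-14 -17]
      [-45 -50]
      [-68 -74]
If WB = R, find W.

Right-multiplying both sides by B⁻¹ gives W = RB⁻¹.
det B = -5; the adjugate gives B⁻¹ = [[-9/5, -1], [8/5, 1]].
W = RB⁻¹ = [[-14, -17], [-45, -50], [-68, -74]] · [[-9/5, -1], [8/5, 1]] = [[-2, -3], [1, -5], [4, -6]].

W = [[-2, -3], [1, -5], [4, -6]]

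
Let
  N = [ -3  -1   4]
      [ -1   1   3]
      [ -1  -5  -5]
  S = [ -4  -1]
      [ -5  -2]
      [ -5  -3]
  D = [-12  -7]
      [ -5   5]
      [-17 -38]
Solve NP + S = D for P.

P = [[2, 5], [2, 3], [0, 3]]

NP = D − S = [[-8, -6], [0, 7], [-12, -35]].
Since N multiplies P on the left, P = N⁻¹(D − S).
det N = 2, so N⁻¹ = [[5, -25/2, -7/2], [-4, 19/2, 5/2], [3, -7, -2]].
P = N⁻¹(D − S) = [[2, 5], [2, 3], [0, 3]].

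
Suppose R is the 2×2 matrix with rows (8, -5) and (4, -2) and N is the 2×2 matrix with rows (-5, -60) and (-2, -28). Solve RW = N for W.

W = [[0, -5], [1, 4]]

Left-multiplying both sides by R⁻¹ gives W = R⁻¹N.
det R = 4, so R⁻¹ = [[-1/2, 5/4], [-1, 2]].
W = R⁻¹N = [[-1/2, 5/4], [-1, 2]] · [[-5, -60], [-2, -28]] = [[0, -5], [1, 4]].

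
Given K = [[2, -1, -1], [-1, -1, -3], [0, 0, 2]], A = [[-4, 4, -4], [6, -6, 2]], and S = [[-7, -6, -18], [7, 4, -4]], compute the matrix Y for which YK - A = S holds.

YK = S + A = [[-11, -2, -22], [13, -2, -2]].
Since K sits to the right of Y, Y = (S + A)K⁻¹.
K has determinant -6; K⁻¹ = [[1/3, -1/3, -1/3], [-1/3, -2/3, -7/6], [0, 0, 1/2]].
Y = (S + A)K⁻¹ = [[-3, 5, -5], [5, -3, -3]].

Y = [[-3, 5, -5], [5, -3, -3]]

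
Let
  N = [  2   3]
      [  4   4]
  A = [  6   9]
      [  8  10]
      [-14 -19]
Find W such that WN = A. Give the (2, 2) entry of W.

Right-multiplying both sides by N⁻¹ gives W = AN⁻¹.
det N = -4, so N⁻¹ = [[-1, 3/4], [1, -1/2]].
W = AN⁻¹ = [[6, 9], [8, 10], [-14, -19]] · [[-1, 3/4], [1, -1/2]] = [[3, 0], [2, 1], [-5, -1]].

1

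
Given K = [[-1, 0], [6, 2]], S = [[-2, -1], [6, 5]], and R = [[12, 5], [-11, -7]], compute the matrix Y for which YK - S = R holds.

Y = [[2, 2], [-1, -1]]

YK = R + S = [[10, 4], [-5, -2]].
K is on the right of Y, so right-multiply by K⁻¹: Y = (R + S)K⁻¹.
det K = -2, so K⁻¹ = [[-1, 0], [3, 1/2]].
Y = (R + S)K⁻¹ = [[2, 2], [-1, -1]].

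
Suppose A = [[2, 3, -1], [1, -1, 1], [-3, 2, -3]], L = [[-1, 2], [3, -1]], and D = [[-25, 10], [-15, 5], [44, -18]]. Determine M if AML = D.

Left-multiply by A⁻¹ and right-multiply by L⁻¹: M = A⁻¹DL⁻¹.
A has determinant 3; A⁻¹ = [[1/3, 7/3, 2/3], [0, -3, -1], [-1/3, -13/3, -5/3]].
L has determinant -5; L⁻¹ = [[1/5, 2/5], [3/5, 1/5]].
A⁻¹D = [[-14, 3], [1, 3], [0, 5]].
M = (A⁻¹D)L⁻¹ = [[-1, -5], [2, 1], [3, 1]].

M = [[-1, -5], [2, 1], [3, 1]]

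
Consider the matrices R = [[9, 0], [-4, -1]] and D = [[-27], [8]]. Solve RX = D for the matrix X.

R is on the left of X, so left-multiply by R⁻¹: X = R⁻¹D.
det R = -9, so R⁻¹ = [[1/9, 0], [-4/9, -1]].
X = R⁻¹D = [[1/9, 0], [-4/9, -1]] · [[-27], [8]] = [[-3], [4]].

X = [[-3], [4]]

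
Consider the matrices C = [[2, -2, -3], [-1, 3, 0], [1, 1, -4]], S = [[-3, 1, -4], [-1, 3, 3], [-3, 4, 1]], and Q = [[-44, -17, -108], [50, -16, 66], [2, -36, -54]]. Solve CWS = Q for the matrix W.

Left-multiply by C⁻¹ and right-multiply by S⁻¹: W = C⁻¹QS⁻¹.
C has determinant -4; C⁻¹ = [[3, 11/4, -9/4], [1, 5/4, -3/4], [1, 1, -1]].
det S = -1; the adjugate gives S⁻¹ = [[9, 17, -15], [8, 15, -13], [-5, -9, 8]].
C⁻¹Q = [[1, -14, -21], [17, -10, 15], [4, 3, 12]].
W = (C⁻¹Q)S⁻¹ = [[2, -4, -1], [-2, 4, -5], [0, 5, -3]].

W = [[2, -4, -1], [-2, 4, -5], [0, 5, -3]]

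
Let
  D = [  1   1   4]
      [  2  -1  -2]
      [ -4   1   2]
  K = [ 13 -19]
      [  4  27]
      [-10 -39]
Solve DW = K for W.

Left-multiplying both sides by D⁻¹ gives W = D⁻¹K.
det D = -4; the adjugate gives D⁻¹ = [[0, -1/2, -1/2], [-1, -9/2, -5/2], [1/2, 5/4, 3/4]].
W = D⁻¹K = [[0, -1/2, -1/2], [-1, -9/2, -5/2], [1/2, 5/4, 3/4]] · [[13, -19], [4, 27], [-10, -39]] = [[3, 6], [-6, -5], [4, -5]].

W = [[3, 6], [-6, -5], [4, -5]]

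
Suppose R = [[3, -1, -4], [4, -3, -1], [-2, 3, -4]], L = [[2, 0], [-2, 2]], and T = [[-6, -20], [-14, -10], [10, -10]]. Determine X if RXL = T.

X = [[-1, -5], [2, -5], [2, 0]]

Left-multiply by R⁻¹ and right-multiply by L⁻¹: X = R⁻¹TL⁻¹.
det R = 3, so R⁻¹ = [[5, -16/3, -11/3], [6, -20/3, -13/3], [2, -7/3, -5/3]].
det L = 4; the adjugate gives L⁻¹ = [[1/2, 0], [1/2, 1/2]].
R⁻¹T = [[8, -10], [14, -10], [4, 0]].
X = (R⁻¹T)L⁻¹ = [[-1, -5], [2, -5], [2, 0]].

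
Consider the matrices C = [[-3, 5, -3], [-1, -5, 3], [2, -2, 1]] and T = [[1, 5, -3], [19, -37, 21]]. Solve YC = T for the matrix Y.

Y = [[0, -1, 0], [-3, 2, 6]]

C is on the right of Y, so right-multiply by C⁻¹: Y = TC⁻¹.
C has determinant -4; C⁻¹ = [[-1/4, -1/4, 0], [-7/4, -3/4, -3], [-3, -1, -5]].
Y = TC⁻¹ = [[1, 5, -3], [19, -37, 21]] · [[-1/4, -1/4, 0], [-7/4, -3/4, -3], [-3, -1, -5]] = [[0, -1, 0], [-3, 2, 6]].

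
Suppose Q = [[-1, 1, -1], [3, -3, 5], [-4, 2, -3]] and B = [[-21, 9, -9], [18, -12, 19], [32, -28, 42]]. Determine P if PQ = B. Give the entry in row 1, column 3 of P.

6

Since Q sits to the right of P, P = BQ⁻¹.
det Q = -4; the adjugate gives Q⁻¹ = [[1/4, -1/4, -1/2], [11/4, 1/4, -1/2], [3/2, 1/2, 0]].
P = BQ⁻¹ = [[-21, 9, -9], [18, -12, 19], [32, -28, 42]] · [[1/4, -1/4, -1/2], [11/4, 1/4, -1/2], [3/2, 1/2, 0]] = [[6, 3, 6], [0, 2, -3], [-6, 6, -2]].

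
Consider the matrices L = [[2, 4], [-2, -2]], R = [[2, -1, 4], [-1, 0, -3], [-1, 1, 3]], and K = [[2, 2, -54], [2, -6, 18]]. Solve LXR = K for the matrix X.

X = [[-3, -5, 2], [-3, -3, -5]]

X = L⁻¹KR⁻¹ (apply L⁻¹ on the left and R⁻¹ on the right).
L has determinant 4; L⁻¹ = [[-1/2, -1], [1/2, 1/2]].
det R = -4, so R⁻¹ = [[-3/4, -7/4, -3/4], [-3/2, -5/2, -1/2], [1/4, 1/4, 1/4]].
L⁻¹K = [[-3, 5, 9], [2, -2, -18]].
X = (L⁻¹K)R⁻¹ = [[-3, -5, 2], [-3, -3, -5]].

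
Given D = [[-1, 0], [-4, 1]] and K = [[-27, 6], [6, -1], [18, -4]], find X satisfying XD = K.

X = [[3, 6], [-2, -1], [-2, -4]]

Right-multiplying both sides by D⁻¹ gives X = KD⁻¹.
D has determinant -1; D⁻¹ = [[-1, 0], [-4, 1]].
X = KD⁻¹ = [[-27, 6], [6, -1], [18, -4]] · [[-1, 0], [-4, 1]] = [[3, 6], [-2, -1], [-2, -4]].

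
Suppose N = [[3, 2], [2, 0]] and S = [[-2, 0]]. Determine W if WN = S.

W = [[0, -1]]

N is on the right of W, so right-multiply by N⁻¹: W = SN⁻¹.
N has determinant -4; N⁻¹ = [[0, 1/2], [1/2, -3/4]].
W = SN⁻¹ = [[-2, 0]] · [[0, 1/2], [1/2, -3/4]] = [[0, -1]].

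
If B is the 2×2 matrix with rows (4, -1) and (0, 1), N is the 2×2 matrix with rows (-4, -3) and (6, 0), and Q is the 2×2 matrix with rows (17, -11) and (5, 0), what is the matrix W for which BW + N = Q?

W = [[5, -2], [-1, 0]]

BW = Q − N = [[21, -8], [-1, 0]].
B is on the left of W, so left-multiply by B⁻¹: W = B⁻¹(Q − N).
B has determinant 4; B⁻¹ = [[1/4, 1/4], [0, 1]].
W = B⁻¹(Q − N) = [[5, -2], [-1, 0]].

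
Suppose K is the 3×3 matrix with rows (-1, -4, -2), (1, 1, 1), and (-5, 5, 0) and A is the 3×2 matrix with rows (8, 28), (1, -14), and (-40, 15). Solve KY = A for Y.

Y = [[6, -6], [-2, -3], [-3, -5]]

Left-multiplying both sides by K⁻¹ gives Y = K⁻¹A.
det K = 5; the adjugate gives K⁻¹ = [[-1, -2, -2/5], [-1, -2, -1/5], [2, 5, 3/5]].
Y = K⁻¹A = [[-1, -2, -2/5], [-1, -2, -1/5], [2, 5, 3/5]] · [[8, 28], [1, -14], [-40, 15]] = [[6, -6], [-2, -3], [-3, -5]].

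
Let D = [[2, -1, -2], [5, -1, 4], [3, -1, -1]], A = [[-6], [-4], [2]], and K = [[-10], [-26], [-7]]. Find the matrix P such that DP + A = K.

P = [[-4], [-2], [-1]]

DP = K − A = [[-4], [-22], [-9]].
D is on the left of P, so left-multiply by D⁻¹: P = D⁻¹(K − A).
det D = -3, so D⁻¹ = [[-5/3, -1/3, 2], [-17/3, -4/3, 6], [2/3, 1/3, -1]].
P = D⁻¹(K − A) = [[-4], [-2], [-1]].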